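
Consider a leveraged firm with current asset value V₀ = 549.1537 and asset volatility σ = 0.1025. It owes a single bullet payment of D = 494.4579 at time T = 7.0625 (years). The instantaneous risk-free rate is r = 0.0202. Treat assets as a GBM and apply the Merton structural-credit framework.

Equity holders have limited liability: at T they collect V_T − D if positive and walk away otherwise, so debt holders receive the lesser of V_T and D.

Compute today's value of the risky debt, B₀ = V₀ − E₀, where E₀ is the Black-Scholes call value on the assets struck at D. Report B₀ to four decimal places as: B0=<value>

B0=415.7331

d₁ = [ln(V₀/D) + (r + σ²/2)T] / (σ√T)
   = [ln(549.1537/494.4579) + (0.0202 + 0.5·0.1025²)·7.0625] / (0.1025·√7.0625)
   = [0.104916 + 0.179763] / 0.272397 = 1.045087
d₂ = d₁ − σ√T = 1.045087 − 0.272397 = 0.772689
N(d₁) = 0.852009,  N(d₂) = 0.780147,  e^(−rT) = 0.867047
E₀ = V₀·N(d₁) − D·e^(−rT)·N(d₂)
   = 549.1537·0.852009 − 494.4579·0.867047·0.780147 = 133.420607
B₀ = V₀ − E₀ = 549.1537 − 133.420607 = 415.733093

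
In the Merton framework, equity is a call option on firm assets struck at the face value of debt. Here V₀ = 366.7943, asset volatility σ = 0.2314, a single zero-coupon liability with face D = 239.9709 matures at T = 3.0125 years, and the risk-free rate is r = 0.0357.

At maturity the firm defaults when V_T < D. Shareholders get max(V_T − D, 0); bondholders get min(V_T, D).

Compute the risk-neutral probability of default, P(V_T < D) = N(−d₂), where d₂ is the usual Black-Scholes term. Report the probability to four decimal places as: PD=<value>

PD=0.1306

d₁ = [ln(V₀/D) + (r + σ²/2)T] / (σ√T)
   = [ln(366.7943/239.9709) + (0.0357 + 0.5·0.2314²)·3.0125] / (0.2314·√3.0125)
   = [0.424284 + 0.188200] / 0.401631 = 1.524992
d₂ = d₁ − σ√T = 1.524992 − 0.401631 = 1.123361
risk-neutral PD = N(−d₂) = N(-1.123361) = 0.130642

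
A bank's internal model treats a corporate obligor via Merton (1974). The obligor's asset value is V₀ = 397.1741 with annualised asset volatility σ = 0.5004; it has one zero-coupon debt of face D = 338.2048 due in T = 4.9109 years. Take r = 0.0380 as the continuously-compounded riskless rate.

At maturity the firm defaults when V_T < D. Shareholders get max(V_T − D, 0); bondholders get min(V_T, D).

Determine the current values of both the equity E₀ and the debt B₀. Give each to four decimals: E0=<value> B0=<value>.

E0=207.0377 B0=190.1364

d₁ = [ln(V₀/D) + (r + σ²/2)T] / (σ√T)
   = [ln(397.1741/338.2048) + (0.0380 + 0.5·0.5004²)·4.9109] / (0.5004·√4.9109)
   = [0.160723 + 0.801459] / 1.108914 = 0.867680
d₂ = d₁ − σ√T = 0.867680 − 1.108914 = -0.241234
N(d₁) = 0.807215,  N(d₂) = 0.404687,  e^(−rT) = 0.829764
E₀ = V₀·N(d₁) − D·e^(−rT)·N(d₂)
   = 397.1741·0.807215 − 338.2048·0.829764·0.404687 = 207.037658
B₀ = V₀ − E₀ = 397.1741 − 207.037658 = 190.136442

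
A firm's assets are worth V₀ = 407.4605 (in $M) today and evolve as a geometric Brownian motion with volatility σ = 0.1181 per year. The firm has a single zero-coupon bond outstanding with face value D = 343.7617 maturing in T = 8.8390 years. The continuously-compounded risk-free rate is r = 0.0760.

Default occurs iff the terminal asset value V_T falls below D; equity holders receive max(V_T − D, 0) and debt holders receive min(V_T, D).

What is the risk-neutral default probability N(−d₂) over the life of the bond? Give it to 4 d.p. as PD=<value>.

PD=0.0131

d₁ = [ln(V₀/D) + (r + σ²/2)T] / (σ√T)
   = [ln(407.4605/343.7617) + (0.0760 + 0.5·0.1181²)·8.8390] / (0.1181·√8.8390)
   = [0.169995 + 0.733405] / 0.351117 = 2.572936
d₂ = d₁ − σ√T = 2.572936 − 0.351117 = 2.221819
risk-neutral PD = N(−d₂) = N(-2.221819) = 0.013148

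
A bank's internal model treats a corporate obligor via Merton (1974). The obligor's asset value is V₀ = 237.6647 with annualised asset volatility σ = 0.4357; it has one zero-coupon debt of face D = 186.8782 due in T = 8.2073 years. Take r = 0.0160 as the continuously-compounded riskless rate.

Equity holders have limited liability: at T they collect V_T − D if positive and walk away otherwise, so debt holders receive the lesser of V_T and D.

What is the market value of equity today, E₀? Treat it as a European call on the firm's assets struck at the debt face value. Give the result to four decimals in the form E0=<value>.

E0=134.3121

d₁ = [ln(V₀/D) + (r + σ²/2)T] / (σ√T)
   = [ln(237.6647/186.8782) + (0.0160 + 0.5·0.4357²)·8.2073] / (0.4357·√8.2073)
   = [0.240404 + 0.910331] / 1.248210 = 0.921908
d₂ = d₁ − σ√T = 0.921908 − 1.248210 = -0.326302
N(d₁) = 0.821712,  N(d₂) = 0.372098,  e^(−rT) = 0.876940
E₀ = V₀·N(d₁) − D·e^(−rT)·N(d₂)
   = 237.6647·0.821712 − 186.8782·0.876940·0.372098 = 134.312114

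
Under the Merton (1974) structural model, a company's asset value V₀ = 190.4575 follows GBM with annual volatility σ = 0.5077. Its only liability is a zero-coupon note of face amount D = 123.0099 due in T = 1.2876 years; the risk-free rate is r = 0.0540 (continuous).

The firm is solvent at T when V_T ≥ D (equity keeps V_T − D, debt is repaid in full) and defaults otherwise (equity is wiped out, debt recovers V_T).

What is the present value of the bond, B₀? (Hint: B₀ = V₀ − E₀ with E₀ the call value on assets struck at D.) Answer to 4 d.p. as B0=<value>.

d₁ = [ln(V₀/D) + (r + σ²/2)T] / (σ√T)
   = [ln(190.4575/123.0099) + (0.0540 + 0.5·0.5077²)·1.2876] / (0.5077·√1.2876)
   = [0.437164 + 0.235476] / 0.576100 = 1.167576
d₂ = d₁ − σ√T = 1.167576 − 0.576100 = 0.591476
N(d₁) = 0.878511,  N(d₂) = 0.722899,  e^(−rT) = 0.932832
E₀ = V₀·N(d₁) − D·e^(−rT)·N(d₂)
   = 190.4575·0.878511 − 123.0099·0.932832·0.722899 = 84.368102
B₀ = V₀ − E₀ = 190.4575 − 84.368102 = 106.089398

B0=106.0894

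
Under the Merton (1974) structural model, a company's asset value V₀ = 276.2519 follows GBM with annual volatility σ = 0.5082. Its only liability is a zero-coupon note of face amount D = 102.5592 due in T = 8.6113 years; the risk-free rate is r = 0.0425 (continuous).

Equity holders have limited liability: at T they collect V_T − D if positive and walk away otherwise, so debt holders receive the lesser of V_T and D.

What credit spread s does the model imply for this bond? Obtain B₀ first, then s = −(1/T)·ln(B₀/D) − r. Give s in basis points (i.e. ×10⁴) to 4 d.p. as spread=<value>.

spread=326.0854

d₁ = [ln(V₀/D) + (r + σ²/2)T] / (σ√T)
   = [ln(276.2519/102.5592) + (0.0425 + 0.5·0.5082²)·8.6113] / (0.5082·√8.6113)
   = [0.990873 + 1.477989] / 1.491314 = 1.655494
d₂ = d₁ − σ√T = 1.655494 − 1.491314 = 0.164181
N(d₁) = 0.951088,  N(d₂) = 0.565206,  e^(−rT) = 0.693516
E₀ = V₀·N(d₁) − D·e^(−rT)·N(d₂)
   = 276.2519·0.951088 − 102.5592·0.693516·0.565206 = 222.538742
B₀ = V₀ − E₀ = 276.2519 − 222.538742 = 53.713158
spread = −(1/T)·ln(B₀/D) − r = −(1/8.6113)·ln(53.713158/102.5592) − 0.0425 = 0.03260854
in basis points: 0.03260854 × 10⁴ = 326.0854 bp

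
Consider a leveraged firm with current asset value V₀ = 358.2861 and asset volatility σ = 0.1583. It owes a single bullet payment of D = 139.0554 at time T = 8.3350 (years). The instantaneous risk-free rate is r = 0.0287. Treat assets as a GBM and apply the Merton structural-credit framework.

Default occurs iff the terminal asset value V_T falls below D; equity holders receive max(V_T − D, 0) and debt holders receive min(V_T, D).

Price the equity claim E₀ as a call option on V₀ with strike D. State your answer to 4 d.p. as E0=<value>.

E0=248.9473

d₁ = [ln(V₀/D) + (r + σ²/2)T] / (σ√T)
   = [ln(358.2861/139.0554) + (0.0287 + 0.5·0.1583²)·8.3350] / (0.1583·√8.3350)
   = [0.946459 + 0.343647] / 0.457018 = 2.822877
d₂ = d₁ − σ√T = 2.822877 − 0.457018 = 2.365859
N(d₁) = 0.997620,  N(d₂) = 0.991006,  e^(−rT) = 0.787246
E₀ = V₀·N(d₁) − D·e^(−rT)·N(d₂)
   = 358.2861·0.997620 − 139.0554·0.787246·0.991006 = 248.947262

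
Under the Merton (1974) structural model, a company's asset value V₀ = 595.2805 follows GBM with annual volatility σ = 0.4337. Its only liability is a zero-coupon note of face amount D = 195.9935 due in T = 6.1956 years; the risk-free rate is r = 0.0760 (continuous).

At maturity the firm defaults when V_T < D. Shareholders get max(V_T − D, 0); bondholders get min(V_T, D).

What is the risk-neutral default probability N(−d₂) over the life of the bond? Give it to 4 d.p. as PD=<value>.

PD=0.1773

d₁ = [ln(V₀/D) + (r + σ²/2)T] / (σ√T)
   = [ln(595.2805/195.9935) + (0.0760 + 0.5·0.4337²)·6.1956] / (0.4337·√6.1956)
   = [1.110951 + 1.053548] / 1.079521 = 2.005056
d₂ = d₁ − σ√T = 2.005056 − 1.079521 = 0.925535
risk-neutral PD = N(−d₂) = N(-0.925535) = 0.177344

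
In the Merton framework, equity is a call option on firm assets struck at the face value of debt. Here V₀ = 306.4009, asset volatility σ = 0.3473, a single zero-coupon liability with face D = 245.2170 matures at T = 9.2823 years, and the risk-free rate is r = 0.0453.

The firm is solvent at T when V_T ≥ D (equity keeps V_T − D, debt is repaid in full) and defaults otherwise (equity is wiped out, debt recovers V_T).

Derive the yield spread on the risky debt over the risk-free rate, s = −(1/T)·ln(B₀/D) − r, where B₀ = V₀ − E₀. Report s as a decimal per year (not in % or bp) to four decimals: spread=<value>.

spread=0.0275

d₁ = [ln(V₀/D) + (r + σ²/2)T] / (σ√T)
   = [ln(306.4009/245.2170) + (0.0453 + 0.5·0.3473²)·9.2823] / (0.3473·√9.2823)
   = [0.222751 + 0.980291] / 1.058114 = 1.136968
d₂ = d₁ − σ√T = 1.136968 − 1.058114 = 0.078854
N(d₁) = 0.872224,  N(d₂) = 0.531425,  e^(−rT) = 0.656726
E₀ = V₀·N(d₁) − D·e^(−rT)·N(d₂)
   = 306.4009·0.872224 − 245.2170·0.656726·0.531425 = 181.669288
B₀ = V₀ − E₀ = 306.4009 − 181.669288 = 124.731612
spread = −(1/T)·ln(B₀/D) − r = −(1/9.2823)·ln(124.731612/245.2170) − 0.0453 = 0.02752454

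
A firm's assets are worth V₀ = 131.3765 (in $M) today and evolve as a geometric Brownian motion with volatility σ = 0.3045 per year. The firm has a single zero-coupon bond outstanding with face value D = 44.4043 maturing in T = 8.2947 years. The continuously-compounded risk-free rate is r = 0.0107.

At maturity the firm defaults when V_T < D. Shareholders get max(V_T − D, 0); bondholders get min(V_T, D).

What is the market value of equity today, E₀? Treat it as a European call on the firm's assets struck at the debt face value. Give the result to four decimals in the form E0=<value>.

E0=93.2581

d₁ = [ln(V₀/D) + (r + σ²/2)T] / (σ√T)
   = [ln(131.3765/44.4043) + (0.0107 + 0.5·0.3045²)·8.2947] / (0.3045·√8.2947)
   = [1.084731 + 0.473297] / 0.876976 = 1.776591
d₂ = d₁ − σ√T = 1.776591 − 0.876976 = 0.899615
N(d₁) = 0.962182,  N(d₂) = 0.815837,  e^(−rT) = 0.915071
E₀ = V₀·N(d₁) − D·e^(−rT)·N(d₂)
   = 131.3765·0.962182 − 44.4043·0.915071·0.815837 = 93.258127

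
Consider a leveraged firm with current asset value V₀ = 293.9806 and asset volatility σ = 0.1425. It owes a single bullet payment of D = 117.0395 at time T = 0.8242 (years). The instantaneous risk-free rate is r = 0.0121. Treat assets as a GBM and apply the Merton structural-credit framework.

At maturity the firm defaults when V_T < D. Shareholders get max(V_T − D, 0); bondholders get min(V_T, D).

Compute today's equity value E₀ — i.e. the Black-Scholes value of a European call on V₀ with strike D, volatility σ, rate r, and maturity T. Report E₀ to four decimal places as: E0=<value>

E0=178.1025

d₁ = [ln(V₀/D) + (r + σ²/2)T] / (σ√T)
   = [ln(293.9806/117.0395) + (0.0121 + 0.5·0.1425²)·0.8242] / (0.1425·√0.8242)
   = [0.921002 + 0.018341] / 0.129369 = 7.260946
d₂ = d₁ − σ√T = 7.260946 − 0.129369 = 7.131576
N(d₁) = 1.000000,  N(d₂) = 1.000000,  e^(−rT) = 0.990077
E₀ = V₀·N(d₁) − D·e^(−rT)·N(d₂)
   = 293.9806·1.000000 − 117.0395·0.990077·1.000000 = 178.102513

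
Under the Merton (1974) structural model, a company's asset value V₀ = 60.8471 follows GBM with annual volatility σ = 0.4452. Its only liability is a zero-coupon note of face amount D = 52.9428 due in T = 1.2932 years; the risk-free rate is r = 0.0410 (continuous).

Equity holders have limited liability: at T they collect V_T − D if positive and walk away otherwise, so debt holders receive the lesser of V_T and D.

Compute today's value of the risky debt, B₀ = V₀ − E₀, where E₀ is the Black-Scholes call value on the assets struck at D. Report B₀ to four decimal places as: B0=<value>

B0=43.6611

d₁ = [ln(V₀/D) + (r + σ²/2)T] / (σ√T)
   = [ln(60.8471/52.9428) + (0.0410 + 0.5·0.4452²)·1.2932] / (0.4452·√1.2932)
   = [0.139152 + 0.181179] / 0.506277 = 0.632720
d₂ = d₁ − σ√T = 0.632720 − 0.506277 = 0.126443
N(d₁) = 0.736542,  N(d₂) = 0.550309,  e^(−rT) = 0.948360
E₀ = V₀·N(d₁) − D·e^(−rT)·N(d₂)
   = 60.8471·0.736542 − 52.9428·0.948360·0.550309 = 17.186036
B₀ = V₀ − E₀ = 60.8471 − 17.186036 = 43.661064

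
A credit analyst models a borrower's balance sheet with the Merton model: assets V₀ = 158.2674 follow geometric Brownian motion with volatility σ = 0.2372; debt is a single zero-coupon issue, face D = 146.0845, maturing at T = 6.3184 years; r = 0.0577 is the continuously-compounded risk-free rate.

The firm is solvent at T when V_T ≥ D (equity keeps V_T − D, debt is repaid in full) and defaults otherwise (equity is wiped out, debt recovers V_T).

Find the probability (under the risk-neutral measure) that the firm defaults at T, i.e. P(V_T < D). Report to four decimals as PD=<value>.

d₁ = [ln(V₀/D) + (r + σ²/2)T] / (σ√T)
   = [ln(158.2674/146.0845) + (0.0577 + 0.5·0.2372²)·6.3184] / (0.2372·√6.3184)
   = [0.080101 + 0.542320] / 0.596236 = 1.043917
d₂ = d₁ − σ√T = 1.043917 − 0.596236 = 0.447681
risk-neutral PD = N(−d₂) = N(-0.447681) = 0.327192

PD=0.3272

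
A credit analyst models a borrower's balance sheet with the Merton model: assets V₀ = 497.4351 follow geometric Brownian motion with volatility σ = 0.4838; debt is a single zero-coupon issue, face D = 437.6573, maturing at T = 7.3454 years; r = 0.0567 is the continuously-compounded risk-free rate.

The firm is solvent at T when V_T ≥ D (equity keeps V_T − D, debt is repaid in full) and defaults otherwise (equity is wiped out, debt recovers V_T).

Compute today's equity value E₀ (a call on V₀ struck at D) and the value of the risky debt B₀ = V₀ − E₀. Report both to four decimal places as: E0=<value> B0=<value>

d₁ = [ln(V₀/D) + (r + σ²/2)T] / (σ√T)
   = [ln(497.4351/437.6573) + (0.0567 + 0.5·0.4838²)·7.3454] / (0.4838·√7.3454)
   = [0.128029 + 1.276125] / 1.311214 = 1.070881
d₂ = d₁ − σ√T = 1.070881 − 1.311214 = -0.240333
N(d₁) = 0.857889,  N(d₂) = 0.405036,  e^(−rT) = 0.659361
E₀ = V₀·N(d₁) − D·e^(−rT)·N(d₂)
   = 497.4351·0.857889 − 437.6573·0.659361·0.405036 = 309.860943
B₀ = V₀ − E₀ = 497.4351 − 309.860943 = 187.574157

E0=309.8609 B0=187.5742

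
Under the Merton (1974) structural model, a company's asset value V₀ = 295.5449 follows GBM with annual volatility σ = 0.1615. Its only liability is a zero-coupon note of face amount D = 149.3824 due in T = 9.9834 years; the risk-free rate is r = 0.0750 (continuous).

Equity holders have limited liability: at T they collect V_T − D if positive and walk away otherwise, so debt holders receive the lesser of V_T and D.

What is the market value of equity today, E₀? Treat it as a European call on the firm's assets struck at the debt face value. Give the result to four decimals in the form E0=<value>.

E0=224.9475

d₁ = [ln(V₀/D) + (r + σ²/2)T] / (σ√T)
   = [ln(295.5449/149.3824) + (0.0750 + 0.5·0.1615²)·9.9834] / (0.1615·√9.9834)
   = [0.682311 + 0.878950] / 0.510284 = 3.059594
d₂ = d₁ − σ√T = 3.059594 − 0.510284 = 2.549310
N(d₁) = 0.998892,  N(d₂) = 0.994603,  e^(−rT) = 0.472955
E₀ = V₀·N(d₁) − D·e^(−rT)·N(d₂)
   = 295.5449·0.998892 − 149.3824·0.472955·0.994603 = 224.947517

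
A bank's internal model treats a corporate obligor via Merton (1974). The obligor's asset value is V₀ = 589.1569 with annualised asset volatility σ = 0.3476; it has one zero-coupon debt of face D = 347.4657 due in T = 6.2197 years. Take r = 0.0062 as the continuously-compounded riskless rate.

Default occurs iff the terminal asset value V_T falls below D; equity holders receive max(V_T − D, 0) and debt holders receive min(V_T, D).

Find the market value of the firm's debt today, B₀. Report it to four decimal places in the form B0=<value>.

d₁ = [ln(V₀/D) + (r + σ²/2)T] / (σ√T)
   = [ln(589.1569/347.4657) + (0.0062 + 0.5·0.3476²)·6.2197] / (0.3476·√6.2197)
   = [0.528027 + 0.414312] / 0.866891 = 1.087033
d₂ = d₁ − σ√T = 1.087033 − 0.866891 = 0.220142
N(d₁) = 0.861489,  N(d₂) = 0.587120,  e^(−rT) = 0.962172
E₀ = V₀·N(d₁) − D·e^(−rT)·N(d₂)
   = 589.1569·0.861489 − 347.4657·0.962172·0.587120 = 311.265236
B₀ = V₀ − E₀ = 589.1569 − 311.265236 = 277.891664

B0=277.8917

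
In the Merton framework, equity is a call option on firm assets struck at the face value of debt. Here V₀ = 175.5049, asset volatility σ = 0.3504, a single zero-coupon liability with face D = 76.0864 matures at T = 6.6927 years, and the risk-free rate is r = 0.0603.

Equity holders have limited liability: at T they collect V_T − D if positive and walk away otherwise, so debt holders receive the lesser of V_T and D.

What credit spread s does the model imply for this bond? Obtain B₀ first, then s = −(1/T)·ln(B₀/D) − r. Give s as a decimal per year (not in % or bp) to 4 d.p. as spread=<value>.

spread=0.0095

d₁ = [ln(V₀/D) + (r + σ²/2)T] / (σ√T)
   = [ln(175.5049/76.0864) + (0.0603 + 0.5·0.3504²)·6.6927] / (0.3504·√6.6927)
   = [0.835797 + 0.814435] / 0.906494 = 1.820457
d₂ = d₁ − σ√T = 1.820457 − 0.906494 = 0.913963
N(d₁) = 0.965655,  N(d₂) = 0.819632,  e^(−rT) = 0.667931
E₀ = V₀·N(d₁) − D·e^(−rT)·N(d₂)
   = 175.5049·0.965655 − 76.0864·0.667931·0.819632 = 127.823132
B₀ = V₀ − E₀ = 175.5049 − 127.823132 = 47.681768
spread = −(1/T)·ln(B₀/D) − r = −(1/6.6927)·ln(47.681768/76.0864) − 0.0603 = 0.00952540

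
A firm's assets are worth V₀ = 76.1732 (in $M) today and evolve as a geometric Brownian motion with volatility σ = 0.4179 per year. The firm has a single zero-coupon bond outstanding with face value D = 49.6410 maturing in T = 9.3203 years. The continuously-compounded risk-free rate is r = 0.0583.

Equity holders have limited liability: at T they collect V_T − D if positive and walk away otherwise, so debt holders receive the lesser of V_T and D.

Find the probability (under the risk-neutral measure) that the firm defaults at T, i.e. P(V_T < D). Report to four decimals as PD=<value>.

d₁ = [ln(V₀/D) + (r + σ²/2)T] / (σ√T)
   = [ln(76.1732/49.6410) + (0.0583 + 0.5·0.4179²)·9.3203] / (0.4179·√9.3203)
   = [0.428193 + 1.357224] / 1.275814 = 1.399433
d₂ = d₁ − σ√T = 1.399433 − 1.275814 = 0.123620
risk-neutral PD = N(−d₂) = N(-0.123620) = 0.450808

PD=0.4508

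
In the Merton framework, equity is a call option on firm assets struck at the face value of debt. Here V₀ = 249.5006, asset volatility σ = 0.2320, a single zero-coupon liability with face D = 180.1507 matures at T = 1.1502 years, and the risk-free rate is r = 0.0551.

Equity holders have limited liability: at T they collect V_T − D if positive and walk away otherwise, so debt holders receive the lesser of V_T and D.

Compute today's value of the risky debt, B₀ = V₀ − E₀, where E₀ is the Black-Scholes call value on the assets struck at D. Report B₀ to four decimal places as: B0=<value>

d₁ = [ln(V₀/D) + (r + σ²/2)T] / (σ√T)
   = [ln(249.5006/180.1507) + (0.0551 + 0.5·0.2320²)·1.1502] / (0.2320·√1.1502)
   = [0.325668 + 0.094330] / 0.248814 = 1.688000
d₂ = d₁ − σ√T = 1.688000 − 0.248814 = 1.439186
N(d₁) = 0.954294,  N(d₂) = 0.924951,  e^(−rT) = 0.938590
E₀ = V₀·N(d₁) − D·e^(−rT)·N(d₂)
   = 249.5006·0.954294 − 180.1507·0.938590·0.924951 = 81.699139
B₀ = V₀ − E₀ = 249.5006 − 81.699139 = 167.801461

B0=167.8015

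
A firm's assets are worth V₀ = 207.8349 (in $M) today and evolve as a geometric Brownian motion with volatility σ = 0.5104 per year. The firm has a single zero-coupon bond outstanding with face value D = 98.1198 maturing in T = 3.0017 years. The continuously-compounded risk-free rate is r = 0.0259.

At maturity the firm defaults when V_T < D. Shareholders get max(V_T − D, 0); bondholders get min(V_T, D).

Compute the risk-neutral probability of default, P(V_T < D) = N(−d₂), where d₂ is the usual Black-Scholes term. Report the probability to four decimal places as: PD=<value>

PD=0.3105

d₁ = [ln(V₀/D) + (r + σ²/2)T] / (σ√T)
   = [ln(207.8349/98.1198) + (0.0259 + 0.5·0.5104²)·3.0017] / (0.5104·√3.0017)
   = [0.750555 + 0.468728] / 0.884289 = 1.378828
d₂ = d₁ − σ√T = 1.378828 − 0.884289 = 0.494539
risk-neutral PD = N(−d₂) = N(-0.494539) = 0.310463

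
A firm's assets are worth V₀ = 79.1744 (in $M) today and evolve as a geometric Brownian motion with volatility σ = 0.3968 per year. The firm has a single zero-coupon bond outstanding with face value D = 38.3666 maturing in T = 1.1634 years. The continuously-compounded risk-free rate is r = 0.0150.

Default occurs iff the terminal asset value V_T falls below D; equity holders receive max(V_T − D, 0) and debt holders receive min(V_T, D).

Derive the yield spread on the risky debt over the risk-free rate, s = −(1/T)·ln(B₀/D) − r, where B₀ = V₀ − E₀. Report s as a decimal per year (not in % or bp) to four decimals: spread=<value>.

spread=0.0089

d₁ = [ln(V₀/D) + (r + σ²/2)T] / (σ√T)
   = [ln(79.1744/38.3666) + (0.0150 + 0.5·0.3968²)·1.1634] / (0.3968·√1.1634)
   = [0.724466 + 0.109040] / 0.427993 = 1.947477
d₂ = d₁ − σ√T = 1.947477 − 0.427993 = 1.519484
N(d₁) = 0.974261,  N(d₂) = 0.935680,  e^(−rT) = 0.982700
E₀ = V₀·N(d₁) − D·e^(−rT)·N(d₂)
   = 79.1744·0.974261 − 38.3666·0.982700·0.935680 = 41.858734
B₀ = V₀ − E₀ = 79.1744 − 41.858734 = 37.315666
spread = −(1/T)·ln(B₀/D) − r = −(1/1.1634)·ln(37.315666/38.3666) − 0.0150 = 0.00887318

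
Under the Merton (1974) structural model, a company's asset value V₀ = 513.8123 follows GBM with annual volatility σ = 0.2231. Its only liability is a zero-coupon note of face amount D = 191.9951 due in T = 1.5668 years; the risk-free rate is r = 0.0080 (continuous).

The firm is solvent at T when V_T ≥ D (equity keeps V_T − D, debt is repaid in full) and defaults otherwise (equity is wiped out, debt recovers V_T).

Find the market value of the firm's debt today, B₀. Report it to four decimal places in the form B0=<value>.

B0=189.5998

d₁ = [ln(V₀/D) + (r + σ²/2)T] / (σ√T)
   = [ln(513.8123/191.9951) + (0.0080 + 0.5·0.2231²)·1.5668] / (0.2231·√1.5668)
   = [0.984388 + 0.051527] / 0.279258 = 3.709521
d₂ = d₁ − σ√T = 3.709521 − 0.279258 = 3.430263
N(d₁) = 0.999896,  N(d₂) = 0.999699,  e^(−rT) = 0.987544
E₀ = V₀·N(d₁) − D·e^(−rT)·N(d₂)
   = 513.8123·0.999896 − 191.9951·0.987544·0.999699 = 324.212542
B₀ = V₀ − E₀ = 513.8123 − 324.212542 = 189.599758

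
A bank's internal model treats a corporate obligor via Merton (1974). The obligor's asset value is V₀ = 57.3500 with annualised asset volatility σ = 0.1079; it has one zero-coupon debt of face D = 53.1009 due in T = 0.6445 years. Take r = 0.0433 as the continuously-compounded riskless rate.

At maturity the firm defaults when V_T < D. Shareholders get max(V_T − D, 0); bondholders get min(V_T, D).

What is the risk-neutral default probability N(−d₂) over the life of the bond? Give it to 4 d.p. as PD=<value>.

d₁ = [ln(V₀/D) + (r + σ²/2)T] / (σ√T)
   = [ln(57.3500/53.1009) + (0.0433 + 0.5·0.1079²)·0.6445] / (0.1079·√0.6445)
   = [0.076979 + 0.031659] / 0.086623 = 1.254143
d₂ = d₁ − σ√T = 1.254143 − 0.086623 = 1.167520
risk-neutral PD = N(−d₂) = N(-1.167520) = 0.121500

PD=0.1215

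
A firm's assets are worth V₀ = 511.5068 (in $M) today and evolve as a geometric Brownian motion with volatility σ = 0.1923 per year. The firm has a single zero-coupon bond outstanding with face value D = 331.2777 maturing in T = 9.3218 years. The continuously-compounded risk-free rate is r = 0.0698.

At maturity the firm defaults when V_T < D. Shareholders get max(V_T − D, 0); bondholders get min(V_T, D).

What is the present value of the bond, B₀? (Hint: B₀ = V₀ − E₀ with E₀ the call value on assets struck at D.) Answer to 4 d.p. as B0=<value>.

d₁ = [ln(V₀/D) + (r + σ²/2)T] / (σ√T)
   = [ln(511.5068/331.2777) + (0.0698 + 0.5·0.1923²)·9.3218] / (0.1923·√9.3218)
   = [0.434404 + 0.823018] / 0.587123 = 2.141667
d₂ = d₁ − σ√T = 2.141667 − 0.587123 = 1.554544
N(d₁) = 0.983890,  N(d₂) = 0.939973,  e^(−rT) = 0.521700
E₀ = V₀·N(d₁) − D·e^(−rT)·N(d₂)
   = 511.5068·0.983890 − 331.2777·0.521700·0.939973 = 340.813009
B₀ = V₀ − E₀ = 511.5068 − 340.813009 = 170.693791

B0=170.6938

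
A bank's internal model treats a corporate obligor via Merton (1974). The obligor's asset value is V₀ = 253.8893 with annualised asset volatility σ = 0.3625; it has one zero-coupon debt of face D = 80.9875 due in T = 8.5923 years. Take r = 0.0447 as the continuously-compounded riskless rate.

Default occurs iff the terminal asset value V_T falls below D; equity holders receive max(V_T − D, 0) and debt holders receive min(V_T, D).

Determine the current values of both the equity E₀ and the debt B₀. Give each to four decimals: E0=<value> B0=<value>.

E0=202.5747 B0=51.3146

d₁ = [ln(V₀/D) + (r + σ²/2)T] / (σ√T)
   = [ln(253.8893/80.9875) + (0.0447 + 0.5·0.3625²)·8.5923] / (0.3625·√8.5923)
   = [1.142604 + 0.948617] / 1.062583 = 1.968054
d₂ = d₁ − σ√T = 1.968054 − 1.062583 = 0.905472
N(d₁) = 0.975469,  N(d₂) = 0.817392,  e^(−rT) = 0.681080
E₀ = V₀·N(d₁) − D·e^(−rT)·N(d₂)
   = 253.8893·0.975469 − 80.9875·0.681080·0.817392 = 202.574672
B₀ = V₀ − E₀ = 253.8893 − 202.574672 = 51.314628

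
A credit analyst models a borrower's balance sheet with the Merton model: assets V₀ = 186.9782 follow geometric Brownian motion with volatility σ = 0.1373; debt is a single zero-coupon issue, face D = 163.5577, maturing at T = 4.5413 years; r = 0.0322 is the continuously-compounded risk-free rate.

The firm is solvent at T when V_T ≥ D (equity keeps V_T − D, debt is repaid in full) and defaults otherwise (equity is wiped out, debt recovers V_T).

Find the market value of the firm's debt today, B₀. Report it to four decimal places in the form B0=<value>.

B0=137.0394

d₁ = [ln(V₀/D) + (r + σ²/2)T] / (σ√T)
   = [ln(186.9782/163.5577) + (0.0322 + 0.5·0.1373²)·4.5413] / (0.1373·√4.5413)
   = [0.133826 + 0.189035] / 0.292591 = 1.103455
d₂ = d₁ − σ√T = 1.103455 − 0.292591 = 0.810864
N(d₁) = 0.865085,  N(d₂) = 0.791278,  e^(−rT) = 0.863959
E₀ = V₀·N(d₁) − D·e^(−rT)·N(d₂)
   = 186.9782·0.865085 − 163.5577·0.863959·0.791278 = 49.938798
B₀ = V₀ − E₀ = 186.9782 − 49.938798 = 137.039402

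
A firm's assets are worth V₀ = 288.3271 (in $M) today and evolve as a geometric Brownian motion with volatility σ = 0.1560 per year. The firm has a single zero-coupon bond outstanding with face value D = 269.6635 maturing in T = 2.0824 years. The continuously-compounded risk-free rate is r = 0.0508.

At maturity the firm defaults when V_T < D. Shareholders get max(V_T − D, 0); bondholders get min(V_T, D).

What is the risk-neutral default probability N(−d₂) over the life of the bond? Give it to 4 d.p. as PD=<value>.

PD=0.2564

d₁ = [ln(V₀/D) + (r + σ²/2)T] / (σ√T)
   = [ln(288.3271/269.6635) + (0.0508 + 0.5·0.1560²)·2.0824] / (0.1560·√2.0824)
   = [0.066921 + 0.131125] / 0.225116 = 0.879747
d₂ = d₁ − σ√T = 0.879747 − 0.225116 = 0.654631
risk-neutral PD = N(−d₂) = N(-0.654631) = 0.256353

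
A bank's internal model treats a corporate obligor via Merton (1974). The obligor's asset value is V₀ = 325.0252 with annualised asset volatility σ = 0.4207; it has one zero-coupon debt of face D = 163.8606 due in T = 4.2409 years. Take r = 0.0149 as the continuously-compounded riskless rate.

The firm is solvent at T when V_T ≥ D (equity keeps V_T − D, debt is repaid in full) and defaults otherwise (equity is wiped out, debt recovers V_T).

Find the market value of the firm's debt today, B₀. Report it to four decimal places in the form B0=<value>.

B0=134.1759

d₁ = [ln(V₀/D) + (r + σ²/2)T] / (σ√T)
   = [ln(325.0252/163.8606) + (0.0149 + 0.5·0.4207²)·4.2409] / (0.4207·√4.2409)
   = [0.684887 + 0.438485] / 0.866366 = 1.296647
d₂ = d₁ − σ√T = 1.296647 − 0.866366 = 0.430281
N(d₁) = 0.902624,  N(d₂) = 0.666504,  e^(−rT) = 0.938766
E₀ = V₀·N(d₁) − D·e^(−rT)·N(d₂)
   = 325.0252·0.902624 − 163.8606·0.938766·0.666504 = 190.849281
B₀ = V₀ − E₀ = 325.0252 − 190.849281 = 134.175919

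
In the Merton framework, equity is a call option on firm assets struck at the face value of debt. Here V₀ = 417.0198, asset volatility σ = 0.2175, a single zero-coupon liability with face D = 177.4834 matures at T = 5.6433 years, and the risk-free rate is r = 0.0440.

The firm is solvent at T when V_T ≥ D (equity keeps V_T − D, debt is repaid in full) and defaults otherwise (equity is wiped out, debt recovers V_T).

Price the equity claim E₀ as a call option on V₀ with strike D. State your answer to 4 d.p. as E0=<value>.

E0=279.2728

d₁ = [ln(V₀/D) + (r + σ²/2)T] / (σ√T)
   = [ln(417.0198/177.4834) + (0.0440 + 0.5·0.2175²)·5.6433] / (0.2175·√5.6433)
   = [0.854257 + 0.381787] / 0.516685 = 2.392257
d₂ = d₁ − σ√T = 2.392257 − 0.516685 = 1.875573
N(d₁) = 0.991627,  N(d₂) = 0.969643,  e^(−rT) = 0.780122
E₀ = V₀·N(d₁) − D·e^(−rT)·N(d₂)
   = 417.0198·0.991627 − 177.4834·0.780122·0.969643 = 279.272801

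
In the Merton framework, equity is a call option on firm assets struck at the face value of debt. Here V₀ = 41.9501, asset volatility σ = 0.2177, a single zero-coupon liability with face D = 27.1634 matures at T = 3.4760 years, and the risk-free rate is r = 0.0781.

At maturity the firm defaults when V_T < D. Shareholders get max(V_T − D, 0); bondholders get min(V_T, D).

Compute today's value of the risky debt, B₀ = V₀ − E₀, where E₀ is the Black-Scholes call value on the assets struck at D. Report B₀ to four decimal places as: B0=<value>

d₁ = [ln(V₀/D) + (r + σ²/2)T] / (σ√T)
   = [ln(41.9501/27.1634) + (0.0781 + 0.5·0.2177²)·3.4760] / (0.2177·√3.4760)
   = [0.434610 + 0.353845] / 0.405881 = 1.942580
d₂ = d₁ − σ√T = 1.942580 − 0.405881 = 1.536699
N(d₁) = 0.973967,  N(d₂) = 0.937817,  e^(−rT) = 0.762254
E₀ = V₀·N(d₁) − D·e^(−rT)·N(d₂)
   = 41.9501·0.973967 − 27.1634·0.762254·0.937817 = 21.440121
B₀ = V₀ − E₀ = 41.9501 − 21.440121 = 20.509979

B0=20.5100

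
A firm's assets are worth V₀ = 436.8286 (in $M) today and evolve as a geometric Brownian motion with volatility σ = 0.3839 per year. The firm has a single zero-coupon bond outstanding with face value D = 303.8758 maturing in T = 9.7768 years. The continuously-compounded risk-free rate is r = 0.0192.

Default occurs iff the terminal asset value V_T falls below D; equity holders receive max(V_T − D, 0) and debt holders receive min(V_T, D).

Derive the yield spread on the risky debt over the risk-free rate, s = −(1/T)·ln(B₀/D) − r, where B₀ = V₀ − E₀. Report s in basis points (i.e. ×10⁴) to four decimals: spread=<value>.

spread=372.2647

d₁ = [ln(V₀/D) + (r + σ²/2)T] / (σ√T)
   = [ln(436.8286/303.8758) + (0.0192 + 0.5·0.3839²)·9.7768] / (0.3839·√9.7768)
   = [0.362922 + 0.908163] / 1.200374 = 1.058908
d₂ = d₁ − σ√T = 1.058908 − 1.200374 = -0.141466
N(d₁) = 0.855179,  N(d₂) = 0.443751,  e^(−rT) = 0.828851
E₀ = V₀·N(d₁) − D·e^(−rT)·N(d₂)
   = 436.8286·0.855179 − 303.8758·0.828851·0.443751 = 261.800104
B₀ = V₀ − E₀ = 436.8286 − 261.800104 = 175.028496
spread = −(1/T)·ln(B₀/D) − r = −(1/9.7768)·ln(175.028496/303.8758) − 0.0192 = 0.03722647
in basis points: 0.03722647 × 10⁴ = 372.2647 bp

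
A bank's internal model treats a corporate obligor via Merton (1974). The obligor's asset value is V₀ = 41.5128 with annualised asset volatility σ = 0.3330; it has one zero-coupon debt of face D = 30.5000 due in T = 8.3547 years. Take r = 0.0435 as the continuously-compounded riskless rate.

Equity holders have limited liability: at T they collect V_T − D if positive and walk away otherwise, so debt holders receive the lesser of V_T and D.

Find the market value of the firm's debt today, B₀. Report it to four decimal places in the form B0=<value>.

B0=17.3687

d₁ = [ln(V₀/D) + (r + σ²/2)T] / (σ√T)
   = [ln(41.5128/30.5000) + (0.0435 + 0.5·0.3330²)·8.3547] / (0.3330·√8.3547)
   = [0.308275 + 0.826652] / 0.962520 = 1.179120
d₂ = d₁ − σ√T = 1.179120 − 0.962520 = 0.216601
N(d₁) = 0.880825,  N(d₂) = 0.585740,  e^(−rT) = 0.695288
E₀ = V₀·N(d₁) − D·e^(−rT)·N(d₂)
   = 41.5128·0.880825 − 30.5000·0.695288·0.585740 = 24.144138
B₀ = V₀ − E₀ = 41.5128 − 24.144138 = 17.368662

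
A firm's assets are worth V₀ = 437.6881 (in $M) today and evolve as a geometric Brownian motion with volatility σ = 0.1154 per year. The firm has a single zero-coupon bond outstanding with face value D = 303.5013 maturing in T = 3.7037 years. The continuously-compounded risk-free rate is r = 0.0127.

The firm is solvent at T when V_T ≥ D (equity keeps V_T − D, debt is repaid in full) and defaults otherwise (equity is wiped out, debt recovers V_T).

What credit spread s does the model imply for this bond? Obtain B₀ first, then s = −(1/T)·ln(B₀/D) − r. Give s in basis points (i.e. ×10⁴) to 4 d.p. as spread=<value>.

d₁ = [ln(V₀/D) + (r + σ²/2)T] / (σ√T)
   = [ln(437.6881/303.5013) + (0.0127 + 0.5·0.1154²)·3.7037] / (0.1154·√3.7037)
   = [0.366121 + 0.071698] / 0.222087 = 1.971383
d₂ = d₁ − σ√T = 1.971383 − 0.222087 = 1.749295
N(d₁) = 0.975660,  N(d₂) = 0.959880,  e^(−rT) = 0.954052
E₀ = V₀·N(d₁) − D·e^(−rT)·N(d₂)
   = 437.6881·0.975660 − 303.5013·0.954052·0.959880 = 149.095676
B₀ = V₀ − E₀ = 437.6881 − 149.095676 = 288.592424
spread = −(1/T)·ln(B₀/D) − r = −(1/3.7037)·ln(288.592424/303.5013) − 0.0127 = 0.00090005
in basis points: 0.00090005 × 10⁴ = 9.0005 bp

spread=9.0005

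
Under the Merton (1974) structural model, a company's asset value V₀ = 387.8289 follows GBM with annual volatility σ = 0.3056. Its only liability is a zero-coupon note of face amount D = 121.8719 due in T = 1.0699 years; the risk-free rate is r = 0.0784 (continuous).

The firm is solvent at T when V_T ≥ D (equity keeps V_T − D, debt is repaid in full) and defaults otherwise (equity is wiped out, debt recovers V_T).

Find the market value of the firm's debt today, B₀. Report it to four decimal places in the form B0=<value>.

B0=112.0656

d₁ = [ln(V₀/D) + (r + σ²/2)T] / (σ√T)
   = [ln(387.8289/121.8719) + (0.0784 + 0.5·0.3056²)·1.0699] / (0.3056·√1.0699)
   = [1.157594 + 0.133840] / 0.316100 = 4.085518
d₂ = d₁ − σ√T = 4.085518 − 0.316100 = 3.769418
N(d₁) = 0.999978,  N(d₂) = 0.999918,  e^(−rT) = 0.919541
E₀ = V₀·N(d₁) − D·e^(−rT)·N(d₂)
   = 387.8289·0.999978 − 121.8719·0.919541·0.999918 = 275.763277
B₀ = V₀ − E₀ = 387.8289 − 275.763277 = 112.065623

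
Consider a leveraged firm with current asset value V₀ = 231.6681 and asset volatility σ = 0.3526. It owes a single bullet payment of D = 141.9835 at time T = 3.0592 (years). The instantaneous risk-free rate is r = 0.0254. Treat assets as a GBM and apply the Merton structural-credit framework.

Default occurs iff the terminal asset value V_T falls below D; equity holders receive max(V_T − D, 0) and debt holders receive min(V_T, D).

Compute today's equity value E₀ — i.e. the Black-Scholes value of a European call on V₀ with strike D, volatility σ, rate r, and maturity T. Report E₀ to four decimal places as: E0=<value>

d₁ = [ln(V₀/D) + (r + σ²/2)T] / (σ√T)
   = [ln(231.6681/141.9835) + (0.0254 + 0.5·0.3526²)·3.0592] / (0.3526·√3.0592)
   = [0.489595 + 0.267874] / 0.616717 = 1.228227
d₂ = d₁ − σ√T = 1.228227 − 0.616717 = 0.611509
N(d₁) = 0.890319,  N(d₂) = 0.729569,  e^(−rT) = 0.925239
E₀ = V₀·N(d₁) − D·e^(−rT)·N(d₂)
   = 231.6681·0.890319 − 141.9835·0.925239·0.729569 = 110.416094

E0=110.4161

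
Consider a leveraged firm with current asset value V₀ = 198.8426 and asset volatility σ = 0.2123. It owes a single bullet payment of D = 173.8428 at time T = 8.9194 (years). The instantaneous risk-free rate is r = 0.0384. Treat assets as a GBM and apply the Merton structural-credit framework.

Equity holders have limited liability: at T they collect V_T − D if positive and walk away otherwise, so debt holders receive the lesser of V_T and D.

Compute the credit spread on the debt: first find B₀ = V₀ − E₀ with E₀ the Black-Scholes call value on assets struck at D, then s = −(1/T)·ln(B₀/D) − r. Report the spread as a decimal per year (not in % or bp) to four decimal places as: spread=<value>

spread=0.0121

d₁ = [ln(V₀/D) + (r + σ²/2)T] / (σ√T)
   = [ln(198.8426/173.8428) + (0.0384 + 0.5·0.2123²)·8.9194] / (0.2123·√8.9194)
   = [0.134362 + 0.543509] / 0.634042 = 1.069128
d₂ = d₁ − σ√T = 1.069128 − 0.634042 = 0.435086
N(d₁) = 0.857494,  N(d₂) = 0.668250,  e^(−rT) = 0.709990
E₀ = V₀·N(d₁) − D·e^(−rT)·N(d₂)
   = 198.8426·0.857494 − 173.8428·0.709990·0.668250 = 88.026511
B₀ = V₀ − E₀ = 198.8426 − 88.026511 = 110.816089
spread = −(1/T)·ln(B₀/D) − r = −(1/8.9194)·ln(110.816089/173.8428) − 0.0384 = 0.01208316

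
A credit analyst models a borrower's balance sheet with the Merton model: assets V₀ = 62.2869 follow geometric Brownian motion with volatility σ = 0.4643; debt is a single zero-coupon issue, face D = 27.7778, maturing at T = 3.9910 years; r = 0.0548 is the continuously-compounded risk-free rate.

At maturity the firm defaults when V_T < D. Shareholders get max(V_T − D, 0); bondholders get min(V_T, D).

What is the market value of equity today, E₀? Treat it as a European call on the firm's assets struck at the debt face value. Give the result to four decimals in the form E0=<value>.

E0=42.1503

d₁ = [ln(V₀/D) + (r + σ²/2)T] / (σ√T)
   = [ln(62.2869/27.7778) + (0.0548 + 0.5·0.4643²)·3.9910] / (0.4643·√3.9910)
   = [0.807514 + 0.648886] / 0.927555 = 1.570150
d₂ = d₁ − σ√T = 1.570150 − 0.927555 = 0.642595
N(d₁) = 0.941810,  N(d₂) = 0.739756,  e^(−rT) = 0.803557
E₀ = V₀·N(d₁) − D·e^(−rT)·N(d₂)
   = 62.2869·0.941810 − 27.7778·0.803557·0.739756 = 42.150271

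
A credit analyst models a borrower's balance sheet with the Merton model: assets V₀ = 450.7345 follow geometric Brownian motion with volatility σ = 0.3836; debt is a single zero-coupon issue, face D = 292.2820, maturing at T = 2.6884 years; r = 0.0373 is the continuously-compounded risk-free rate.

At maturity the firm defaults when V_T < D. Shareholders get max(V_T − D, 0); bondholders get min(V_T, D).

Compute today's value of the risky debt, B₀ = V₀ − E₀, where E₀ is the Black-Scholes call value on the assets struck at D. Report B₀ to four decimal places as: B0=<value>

B0=241.1362

d₁ = [ln(V₀/D) + (r + σ²/2)T] / (σ√T)
   = [ln(450.7345/292.2820) + (0.0373 + 0.5·0.3836²)·2.6884] / (0.3836·√2.6884)
   = [0.433159 + 0.298075] / 0.628964 = 1.162602
d₂ = d₁ − σ√T = 1.162602 − 0.628964 = 0.533638
N(d₁) = 0.877504,  N(d₂) = 0.703204,  e^(−rT) = 0.904587
E₀ = V₀·N(d₁) − D·e^(−rT)·N(d₂)
   = 450.7345·0.877504 − 292.2820·0.904587·0.703204 = 209.598346
B₀ = V₀ − E₀ = 450.7345 − 209.598346 = 241.136154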